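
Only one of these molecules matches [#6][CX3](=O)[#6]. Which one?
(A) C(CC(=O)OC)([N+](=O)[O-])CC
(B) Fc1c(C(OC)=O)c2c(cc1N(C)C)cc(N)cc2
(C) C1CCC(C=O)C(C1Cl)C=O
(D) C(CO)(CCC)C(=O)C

[#6][CX3](=O)[#6] describes a carbonyl carbon (no H) flanked by two carbons (a ketone).
(A) has a methyl-ester group (-C(=O)OCH3) but one neighbour of the carbonyl carbon is O, not C.
(B) has a methyl-ester group (-C(=O)OCH3) but one neighbour of the carbonyl carbon is O, not C.
(C) has an aldehyde (-CHO) but the carbonyl carbon has H1, so it is not flanked by two carbons.
(D) contains an acetyl/ketone group (-C(=O)CH3), which satisfies every atom and bond constraint.
So the answer is (D).

D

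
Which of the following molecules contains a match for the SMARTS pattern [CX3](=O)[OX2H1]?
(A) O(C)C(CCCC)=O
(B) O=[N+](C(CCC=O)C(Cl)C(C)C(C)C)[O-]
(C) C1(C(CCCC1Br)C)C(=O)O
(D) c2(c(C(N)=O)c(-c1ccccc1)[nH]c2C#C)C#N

C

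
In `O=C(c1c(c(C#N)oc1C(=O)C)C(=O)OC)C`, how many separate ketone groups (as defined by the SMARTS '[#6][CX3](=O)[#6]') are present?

[#6][CX3](=O)[#6] is the SMARTS for a ketone: a carbonyl carbon (no H) flanked by two carbons.
The molecule carries 2 separate instances of an acetyl/ketone group (-C(=O)CH3) meeting every constraint; each maps to a distinct set of atoms, giving 2 matches.

2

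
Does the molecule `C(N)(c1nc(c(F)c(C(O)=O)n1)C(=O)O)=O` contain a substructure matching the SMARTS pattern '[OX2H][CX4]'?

The pattern [OX2H][CX4] describes a hydroxyl oxygen bound to an sp3 (X4) carbon — an aliphatic alcohol.
The closest candidate here is a carboxylic acid group (-C(=O)OH), but the -OH is on a CX3 carbonyl carbon, not a CX4 carbon. No other fragment satisfies the full query, so there is no match.

No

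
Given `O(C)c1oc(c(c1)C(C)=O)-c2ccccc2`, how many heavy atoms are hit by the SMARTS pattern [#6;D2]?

6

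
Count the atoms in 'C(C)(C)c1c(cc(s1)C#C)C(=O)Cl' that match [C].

6

Check the 13 heavy atoms by environment: 1× s (aromatic) → no; 4× c (aromatic) → no; 6× C → match; 1× O → no; 1× Cl → no.
That gives 6 matching atoms.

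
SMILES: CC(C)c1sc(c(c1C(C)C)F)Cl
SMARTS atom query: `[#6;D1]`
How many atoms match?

4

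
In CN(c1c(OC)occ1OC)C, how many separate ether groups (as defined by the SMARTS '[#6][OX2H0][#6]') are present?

2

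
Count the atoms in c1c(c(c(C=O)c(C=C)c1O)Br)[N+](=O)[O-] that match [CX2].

The query [CX2] means: C with X2: aliphatic carbon with exactly 2 total connections.
Check the 15 heavy atoms by environment: 6× c (aromatic, X3) → no; 1× N (charge +1, X3) → no; 1× O (charge -1, X1) → no; 2× O (X1) → no; 1× O (X2) → no; 3× C (X3) → no; 1× Br (X1) → no.
No environment satisfies the query, so 0 matching atoms.

0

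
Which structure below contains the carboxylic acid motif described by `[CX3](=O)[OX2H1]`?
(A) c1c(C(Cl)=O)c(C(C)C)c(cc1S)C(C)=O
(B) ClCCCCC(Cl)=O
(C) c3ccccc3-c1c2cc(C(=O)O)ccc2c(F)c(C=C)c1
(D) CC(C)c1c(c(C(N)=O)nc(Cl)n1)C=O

[CX3](=O)[OX2H1] describes an sp2 carbon double-bonded to O and single-bonded to an -OH oxygen (a carboxylic acid).
(A) has an acyl chloride (-C(=O)Cl) but the carbonyl is bonded to Cl, not to an -OH oxygen.
(B) has an acyl chloride (-C(=O)Cl) but the carbonyl is bonded to Cl, not to an -OH oxygen.
(C) contains a carboxylic acid group (-C(=O)OH), which satisfies every atom and bond constraint.
(D) has a primary amide (-C(=O)NH2) but the carbonyl is bonded to N, not to an -OH oxygen.
So the answer is (C).

C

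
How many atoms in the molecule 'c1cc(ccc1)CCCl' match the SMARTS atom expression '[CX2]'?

0

Check the 9 heavy atoms by environment: 2× C (X4) → no; 1× Cl (X1) → no; 6× c (aromatic, X3) → no.
No environment satisfies the query, so 0 matching atoms.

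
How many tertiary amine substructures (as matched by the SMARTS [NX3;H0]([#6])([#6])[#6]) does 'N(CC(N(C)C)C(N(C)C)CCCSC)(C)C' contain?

3

[NX3;H0]([#6])([#6])[#6] is the SMARTS for a tertiary amine: a trivalent nitrogen with no H, bonded to three carbons.
The molecule carries 3 separate instances of a dimethylamino group (-N(CH3)2) meeting every constraint; each maps to a distinct set of atoms, giving 3 matches.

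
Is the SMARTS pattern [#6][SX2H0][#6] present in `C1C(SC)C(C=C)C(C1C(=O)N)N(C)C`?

The pattern [#6][SX2H0][#6] describes an aliphatic sulfur bridging two carbons with no H on the sulfur — a thioether.
The molecule carries a methylthio ether (-SCH3), whose atoms satisfy every constraint of the query, so the pattern matches.

Yes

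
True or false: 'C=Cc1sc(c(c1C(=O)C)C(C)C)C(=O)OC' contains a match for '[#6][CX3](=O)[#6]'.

True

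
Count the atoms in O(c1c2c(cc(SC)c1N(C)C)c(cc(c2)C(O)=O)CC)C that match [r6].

10

The query [r6] means: r6 matches atoms in a six-membered ring.
Check the 22 heavy atoms by environment: 10× c (aromatic, in 6-ring) → match; 3× O (acyclic) → no; 7× C (acyclic) → no; 1× N (acyclic) → no; 1× S (acyclic) → no.
That gives 10 matching atoms.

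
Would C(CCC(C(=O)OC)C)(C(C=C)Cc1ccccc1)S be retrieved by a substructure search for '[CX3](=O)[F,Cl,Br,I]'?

No

The pattern [CX3](=O)[F,Cl,Br,I] describes a carbonyl carbon bonded to a halogen — an acyl halide.
The closest candidate here is a methyl-ester group (-C(=O)OCH3), but the carbonyl is bonded to -O-C, not to a halogen. No other fragment satisfies the full query, so there is no match.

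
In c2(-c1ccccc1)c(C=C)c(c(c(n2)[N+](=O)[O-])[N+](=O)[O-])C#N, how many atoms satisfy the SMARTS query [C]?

The query [C] means: uppercase C matches aliphatic (non-aromatic) carbon only.
Check the 22 heavy atoms by environment: 1× n (aromatic) → no; 11× c (aromatic) → no; 2× N (charge +1) → no; 2× O (charge -1) → no; 2× O → no; 3× C → match; 1× N → no.
That gives 3 matching atoms.

3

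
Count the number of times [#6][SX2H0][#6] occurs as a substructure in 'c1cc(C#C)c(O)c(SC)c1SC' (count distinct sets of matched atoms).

2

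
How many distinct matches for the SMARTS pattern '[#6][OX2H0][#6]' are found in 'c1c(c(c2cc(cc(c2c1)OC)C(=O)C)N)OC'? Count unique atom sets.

[#6][OX2H0][#6] is the SMARTS for an ether: an aliphatic oxygen bridging two carbons with no H on the oxygen.
The molecule carries 2 separate instances of a methoxy ether (-OCH3) meeting every constraint; each maps to a distinct set of atoms, giving 2 matches.

2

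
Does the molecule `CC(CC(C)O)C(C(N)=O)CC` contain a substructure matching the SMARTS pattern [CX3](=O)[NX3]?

Yes

The pattern [CX3](=O)[NX3] describes a carbonyl carbon bonded to a trivalent nitrogen — an amide.
The molecule carries a primary amide (-C(=O)NH2), whose atoms satisfy every constraint of the query, so the pattern matches.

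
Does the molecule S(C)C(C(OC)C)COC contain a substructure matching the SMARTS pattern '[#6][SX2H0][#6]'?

Yes

The pattern [#6][SX2H0][#6] describes an aliphatic sulfur bridging two carbons with no H on the sulfur — a thioether.
The molecule carries a methylthio ether (-SCH3), whose atoms satisfy every constraint of the query, so the pattern matches.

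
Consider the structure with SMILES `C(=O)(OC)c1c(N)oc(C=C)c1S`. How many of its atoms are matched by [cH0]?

4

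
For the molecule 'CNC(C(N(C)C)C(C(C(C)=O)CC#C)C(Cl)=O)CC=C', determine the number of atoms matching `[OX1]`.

2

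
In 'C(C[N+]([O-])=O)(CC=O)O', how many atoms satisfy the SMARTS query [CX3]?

The query [CX3] means: C with X3: aliphatic carbon with exactly 3 total connections.
Check the 9 heavy atoms by environment: 3× C (X4) → no; 1× C (X3) → match; 2× O (X1) → no; 1× O (X2) → no; 1× N (charge +1, X3) → no; 1× O (charge -1, X1) → no.
That gives 1 matching atom.

1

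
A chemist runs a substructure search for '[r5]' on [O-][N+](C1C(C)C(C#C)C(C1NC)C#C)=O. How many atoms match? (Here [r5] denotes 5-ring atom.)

The query [r5] means: r5 matches atoms in a five-membered ring.
Check the 15 heavy atoms by environment: 5× C (in 5-ring) → match; 6× C (acyclic) → no; 1× N (charge +1, acyclic) → no; 1× O (charge -1, acyclic) → no; 1× O (acyclic) → no; 1× N (acyclic) → no.
That gives 5 matching atoms.

5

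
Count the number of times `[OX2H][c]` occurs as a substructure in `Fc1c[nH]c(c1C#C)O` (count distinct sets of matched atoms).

[OX2H][c] is the SMARTS for a phenol: a hydroxyl oxygen attached to an aromatic carbon.
Exactly one fragment in the molecule meets all constraints, giving 1 match.

1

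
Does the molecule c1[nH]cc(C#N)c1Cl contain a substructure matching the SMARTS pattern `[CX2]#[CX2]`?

No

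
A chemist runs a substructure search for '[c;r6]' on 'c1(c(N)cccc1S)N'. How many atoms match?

The query [c;r6] means: aromatic carbon that belongs to a six-membered ring.
Check the 9 heavy atoms by environment: 6× c (aromatic, in 6-ring) → match; 1× S (acyclic) → no; 2× N (acyclic) → no.
That gives 6 matching atoms.

6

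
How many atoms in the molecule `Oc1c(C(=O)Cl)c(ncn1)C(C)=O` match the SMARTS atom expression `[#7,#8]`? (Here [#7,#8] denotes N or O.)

The query [#7,#8] means: nitrogen or oxygen (comma = OR).
Check the 13 heavy atoms by environment: 2× n (aromatic) → match; 4× c (aromatic) → no; 3× O → match; 3× C → no; 1× Cl → no.
Summing the matching environments: 2 + 3 = 5 matching atoms.

5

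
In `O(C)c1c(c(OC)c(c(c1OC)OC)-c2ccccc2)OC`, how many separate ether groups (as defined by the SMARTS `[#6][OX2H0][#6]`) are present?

5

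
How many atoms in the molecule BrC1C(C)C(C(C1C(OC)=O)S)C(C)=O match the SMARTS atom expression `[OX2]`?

The query [OX2] means: aliphatic oxygen with two total connections — ether, hydroxyl, or ester single-bond O.
Check the 15 heavy atoms by environment: 8× C (X4) → no; 2× C (X3) → no; 2× O (X1) → no; 1× Br (X1) → no; 1× S (X2) → no; 1× O (X2) → match.
That gives 1 matching atom.

1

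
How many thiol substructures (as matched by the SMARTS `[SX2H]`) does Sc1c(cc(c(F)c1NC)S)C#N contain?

[SX2H] is the SMARTS for a thiol: an aliphatic sulfur with two connections, one being H.
The molecule carries 2 separate instances of a thiol (-SH) meeting every constraint; each maps to a distinct set of atoms, giving 2 matches.

2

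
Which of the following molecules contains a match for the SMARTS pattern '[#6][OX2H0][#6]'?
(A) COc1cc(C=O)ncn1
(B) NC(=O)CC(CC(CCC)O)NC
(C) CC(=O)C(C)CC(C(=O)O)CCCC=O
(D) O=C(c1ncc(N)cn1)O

A

[#6][OX2H0][#6] describes an aliphatic oxygen bridging two carbons with no H on the oxygen (an ether).
(A) contains a methoxy ether (-OCH3), which satisfies every atom and bond constraint.
(B) has a hydroxyl group (-OH) but the oxygen has H1, not H0 bridging two carbons.
(C) has a carboxylic acid group (-C(=O)OH) but the -OH oxygen has H1; the =O is OX1, not OX2.
(D) has a carboxylic acid group (-C(=O)OH) but the -OH oxygen has H1; the =O is OX1, not OX2.
So the answer is (A).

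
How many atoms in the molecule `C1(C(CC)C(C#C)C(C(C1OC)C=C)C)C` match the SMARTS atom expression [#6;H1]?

8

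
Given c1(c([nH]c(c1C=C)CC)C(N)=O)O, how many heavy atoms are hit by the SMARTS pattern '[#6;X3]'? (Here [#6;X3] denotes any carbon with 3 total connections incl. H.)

7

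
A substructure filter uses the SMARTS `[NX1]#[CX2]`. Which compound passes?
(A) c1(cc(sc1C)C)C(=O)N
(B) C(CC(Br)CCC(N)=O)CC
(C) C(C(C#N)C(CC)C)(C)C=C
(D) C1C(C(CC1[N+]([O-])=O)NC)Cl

C

[NX1]#[CX2] describes a nitrogen triple-bonded to a two-connected carbon (a nitrile).
(A) has a primary amide (-C(=O)NH2) but the nitrogen is NX3, not NX1.
(B) has a primary amide (-C(=O)NH2) but the nitrogen is NX3, not NX1.
(C) contains a nitrile (-C#N), which satisfies every atom and bond constraint.
(D) has a nitro group (-[N+](=O)[O-]) but there is no C#N triple bond.
So the answer is (C).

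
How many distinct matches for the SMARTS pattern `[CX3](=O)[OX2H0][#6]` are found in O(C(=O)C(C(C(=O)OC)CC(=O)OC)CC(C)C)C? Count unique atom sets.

3

[CX3](=O)[OX2H0][#6] is the SMARTS for an ester: a carbonyl carbon bonded to an oxygen that is itself bonded to carbon (no H on that O).
The molecule carries 3 separate instances of a methyl-ester group (-C(=O)OCH3) meeting every constraint; each maps to a distinct set of atoms, giving 3 matches.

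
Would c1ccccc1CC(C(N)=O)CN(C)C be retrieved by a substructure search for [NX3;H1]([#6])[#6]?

The pattern [NX3;H1]([#6])[#6] describes a trivalent nitrogen with one H, bonded to two carbons — a secondary amine.
The closest candidate here is a dimethylamino group (-N(CH3)2), but the nitrogen has H0, not H1. No other fragment satisfies the full query, so there is no match.

No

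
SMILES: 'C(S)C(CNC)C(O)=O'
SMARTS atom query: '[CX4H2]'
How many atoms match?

2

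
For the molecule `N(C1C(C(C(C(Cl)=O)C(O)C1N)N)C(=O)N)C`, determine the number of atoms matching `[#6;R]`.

6

Check the 17 heavy atoms by environment: 6× C (in 6-ring) → match; 3× O (acyclic) → no; 4× N (acyclic) → no; 3× C (acyclic) → no; 1× Cl (acyclic) → no.
That gives 6 matching atoms.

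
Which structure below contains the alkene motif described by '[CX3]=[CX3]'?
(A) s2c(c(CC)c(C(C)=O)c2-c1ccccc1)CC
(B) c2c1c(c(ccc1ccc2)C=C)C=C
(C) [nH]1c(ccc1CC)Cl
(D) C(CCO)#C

[CX3]=[CX3] describes a non-aromatic C=C double bond between two sp2 carbons (an alkene).
(A) has an ethyl group (-CH2CH3) but its C-C bond is a single bond between CX4 carbons, not CX3=CX3.
(B) contains a vinyl group (-CH=CH2), which satisfies every atom and bond constraint.
(C) has an ethyl group (-CH2CH3) but its C-C bond is a single bond between CX4 carbons, not CX3=CX3.
(D) has an ethynyl group (-C#CH) but the C-C bond is a triple bond, not a double bond.
So the answer is (B).

B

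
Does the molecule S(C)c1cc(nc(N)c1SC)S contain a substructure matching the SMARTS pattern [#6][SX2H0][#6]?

Yes

The pattern [#6][SX2H0][#6] describes an aliphatic sulfur bridging two carbons with no H on the sulfur — a thioether.
The molecule carries a methylthio ether (-SCH3), whose atoms satisfy every constraint of the query, so the pattern matches.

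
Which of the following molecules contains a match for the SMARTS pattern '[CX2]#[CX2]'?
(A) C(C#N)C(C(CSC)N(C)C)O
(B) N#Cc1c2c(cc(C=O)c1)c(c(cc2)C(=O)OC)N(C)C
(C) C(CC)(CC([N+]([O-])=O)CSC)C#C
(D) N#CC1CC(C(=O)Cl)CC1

C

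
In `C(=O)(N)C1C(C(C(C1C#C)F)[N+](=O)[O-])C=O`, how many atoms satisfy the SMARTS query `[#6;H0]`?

2

The query [#6;H0] means: any carbon with no attached hydrogen.
Check the 16 heavy atoms by environment: 7× C (H1) → no; 3× O (H0) → no; 2× C (H0) → match; 1× N (H2) → no; 1× N (charge +1, H0) → no; 1× O (charge -1, H0) → no; 1× F (H0) → no.
That gives 2 matching atoms.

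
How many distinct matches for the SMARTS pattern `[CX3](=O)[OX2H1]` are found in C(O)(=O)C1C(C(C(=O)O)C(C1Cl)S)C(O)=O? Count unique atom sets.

3

[CX3](=O)[OX2H1] is the SMARTS for a carboxylic acid: an sp2 carbon double-bonded to O and single-bonded to an -OH oxygen.
The molecule carries 3 separate instances of a carboxylic acid group (-C(=O)OH) meeting every constraint; each maps to a distinct set of atoms, giving 3 matches.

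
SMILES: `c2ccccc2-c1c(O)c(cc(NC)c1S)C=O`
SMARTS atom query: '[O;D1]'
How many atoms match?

Check the 18 heavy atoms by environment: 6× c (aromatic, D2) → no; 6× c (aromatic, D3) → no; 1× N (D2) → no; 1× C (D1) → no; 2× O (D1) → match; 1× C (D2) → no; 1× S (D1) → no.
That gives 2 matching atoms.

2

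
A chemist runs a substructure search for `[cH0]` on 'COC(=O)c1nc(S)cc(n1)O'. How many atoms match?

3

The query [cH0] means: aromatic carbon with no attached hydrogen (substituted or ring-fusion).
Check the 12 heavy atoms by environment: 2× n (aromatic, H0) → no; 3× c (aromatic, H0) → match; 1× c (aromatic, H1) → no; 1× O (H1) → no; 1× S (H1) → no; 1× C (H0) → no; 2× O (H0) → no; 1× C (H3) → no.
That gives 3 matching atoms.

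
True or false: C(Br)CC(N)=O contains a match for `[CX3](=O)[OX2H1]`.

False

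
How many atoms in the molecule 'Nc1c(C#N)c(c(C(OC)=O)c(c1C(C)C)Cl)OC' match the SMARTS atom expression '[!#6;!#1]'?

The query [!#6;!#1] means: not carbon and not hydrogen — any heteroatom.
Check the 19 heavy atoms by environment: 6× c (aromatic) → no; 2× N → match; 7× C → no; 3× O → match; 1× Cl → match.
Summing the matching environments: 2 + 3 + 1 = 6 matching atoms.

6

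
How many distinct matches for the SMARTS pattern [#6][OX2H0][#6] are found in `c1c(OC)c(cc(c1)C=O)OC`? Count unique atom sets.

[#6][OX2H0][#6] is the SMARTS for an ether: an aliphatic oxygen bridging two carbons with no H on the oxygen.
The molecule carries 2 separate instances of a methoxy ether (-OCH3) meeting every constraint; each maps to a distinct set of atoms, giving 2 matches.

2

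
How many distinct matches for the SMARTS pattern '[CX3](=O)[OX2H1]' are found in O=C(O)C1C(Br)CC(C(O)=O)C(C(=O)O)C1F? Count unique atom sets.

[CX3](=O)[OX2H1] is the SMARTS for a carboxylic acid: an sp2 carbon double-bonded to O and single-bonded to an -OH oxygen.
The molecule carries 3 separate instances of a carboxylic acid group (-C(=O)OH) meeting every constraint; each maps to a distinct set of atoms, giving 3 matches.

3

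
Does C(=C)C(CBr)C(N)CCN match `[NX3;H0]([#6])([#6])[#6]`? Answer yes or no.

The pattern [NX3;H0]([#6])([#6])[#6] describes a trivalent nitrogen with no H, bonded to three carbons — a tertiary amine.
The closest candidate here is a primary amino group (-NH2), but the nitrogen has H2, not H0 with three carbons. No other fragment satisfies the full query, so there is no match.

No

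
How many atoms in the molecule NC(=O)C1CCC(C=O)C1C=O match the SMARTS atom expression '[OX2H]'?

0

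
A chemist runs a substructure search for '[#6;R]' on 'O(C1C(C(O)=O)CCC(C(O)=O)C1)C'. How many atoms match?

The query [#6;R] means: carbon that is part of a ring.
Check the 14 heavy atoms by environment: 6× C (in 6-ring) → match; 3× C (acyclic) → no; 5× O (acyclic) → no.
That gives 6 matching atoms.

6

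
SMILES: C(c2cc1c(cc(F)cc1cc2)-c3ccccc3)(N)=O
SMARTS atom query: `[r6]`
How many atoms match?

The query [r6] means: r6 matches atoms in a six-membered ring.
Check the 20 heavy atoms by environment: 16× c (aromatic, in 6-ring) → match; 1× F (acyclic) → no; 1× C (acyclic) → no; 1× O (acyclic) → no; 1× N (acyclic) → no.
That gives 16 matching atoms.

16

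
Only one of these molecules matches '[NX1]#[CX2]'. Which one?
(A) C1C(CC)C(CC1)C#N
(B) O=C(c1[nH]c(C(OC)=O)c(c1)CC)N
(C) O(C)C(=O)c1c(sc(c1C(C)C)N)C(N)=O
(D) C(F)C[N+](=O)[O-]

A

[NX1]#[CX2] describes a nitrogen triple-bonded to a two-connected carbon (a nitrile).
(A) contains a nitrile (-C#N), which satisfies every atom and bond constraint.
(B) has a primary amide (-C(=O)NH2) but the nitrogen is NX3, not NX1.
(C) has a primary amide (-C(=O)NH2) but the nitrogen is NX3, not NX1.
(D) has a nitro group (-[N+](=O)[O-]) but there is no C#N triple bond.
So the answer is (A).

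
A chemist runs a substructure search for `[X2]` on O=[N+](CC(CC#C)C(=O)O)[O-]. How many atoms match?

Check the 11 heavy atoms by environment: 3× C (X4) → no; 1× C (X3) → no; 2× O (X1) → no; 1× O (X2) → match; 2× C (X2) → match; 1× N (charge +1, X3) → no; 1× O (charge -1, X1) → no.
Summing the matching environments: 1 + 2 = 3 matching atoms.

3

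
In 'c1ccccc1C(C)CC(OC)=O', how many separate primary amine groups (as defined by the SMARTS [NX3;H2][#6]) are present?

[NX3;H2][#6] is the SMARTS for a primary amine: a trivalent nitrogen with two H attached to carbon.
No fragment in the molecule satisfies every constraint, giving 0 matches.

0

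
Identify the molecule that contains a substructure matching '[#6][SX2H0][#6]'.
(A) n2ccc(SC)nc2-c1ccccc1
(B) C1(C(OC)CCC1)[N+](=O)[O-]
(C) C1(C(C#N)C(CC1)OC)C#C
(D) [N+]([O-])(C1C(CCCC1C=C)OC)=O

[#6][SX2H0][#6] describes an aliphatic sulfur bridging two carbons with no H on the sulfur (a thioether).
(A) contains a methylthio ether (-SCH3), which satisfies every atom and bond constraint.
(B) has a methoxy ether (-OCH3) but the bridging atom is O, not S.
(C) has a methoxy ether (-OCH3) but the bridging atom is O, not S.
(D) has a methoxy ether (-OCH3) but the bridging atom is O, not S.
So the answer is (A).

A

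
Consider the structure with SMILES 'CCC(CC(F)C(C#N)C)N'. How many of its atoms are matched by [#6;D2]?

3

Check the 11 heavy atoms by environment: 2× C (D1) → no; 3× C (D2) → match; 3× C (D3) → no; 2× N (D1) → no; 1× F (D1) → no.
That gives 3 matching atoms.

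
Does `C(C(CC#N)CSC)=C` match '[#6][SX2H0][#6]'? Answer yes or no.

The pattern [#6][SX2H0][#6] describes an aliphatic sulfur bridging two carbons with no H on the sulfur — a thioether.
The molecule carries a methylthio ether (-SCH3), whose atoms satisfy every constraint of the query, so the pattern matches.

Yes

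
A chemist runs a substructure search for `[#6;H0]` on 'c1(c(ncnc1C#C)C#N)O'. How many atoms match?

5

The query [#6;H0] means: any carbon with no attached hydrogen.
Check the 11 heavy atoms by environment: 2× n (aromatic, H0) → no; 1× c (aromatic, H1) → no; 3× c (aromatic, H0) → match; 2× C (H0) → match; 1× N (H0) → no; 1× C (H1) → no; 1× O (H1) → no.
Summing the matching environments: 3 + 2 = 5 matching atoms.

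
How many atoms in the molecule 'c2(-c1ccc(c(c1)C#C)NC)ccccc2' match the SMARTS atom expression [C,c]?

The query [C,c] means: comma = OR; matches aliphatic or aromatic carbon — same as #6.
Check the 16 heavy atoms by environment: 12× c (aromatic) → match; 3× C → match; 1× N → no.
Summing the matching environments: 12 + 3 = 15 matching atoms.

15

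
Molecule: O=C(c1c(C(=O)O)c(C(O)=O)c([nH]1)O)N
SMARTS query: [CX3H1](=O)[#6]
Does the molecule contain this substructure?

No

The pattern [CX3H1](=O)[#6] describes an sp2 carbon with one H, double-bonded to O and single-bonded to carbon — an aldehyde.
The closest candidate here is a carboxylic acid group (-C(=O)OH), but the carbonyl carbon has H0 and is bonded to O, not H1. No other fragment satisfies the full query, so there is no match.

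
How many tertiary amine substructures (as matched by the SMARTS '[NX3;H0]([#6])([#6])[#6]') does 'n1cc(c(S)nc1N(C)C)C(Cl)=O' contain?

1

[NX3;H0]([#6])([#6])[#6] is the SMARTS for a tertiary amine: a trivalent nitrogen with no H, bonded to three carbons.
Exactly one fragment in the molecule meets all constraints, giving 1 match.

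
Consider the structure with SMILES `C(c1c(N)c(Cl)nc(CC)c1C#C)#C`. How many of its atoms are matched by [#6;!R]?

Check the 14 heavy atoms by environment: 1× n (aromatic, in 6-ring) → no; 5× c (aromatic, in 6-ring) → no; 1× N (acyclic) → no; 6× C (acyclic) → match; 1× Cl (acyclic) → no.
That gives 6 matching atoms.

6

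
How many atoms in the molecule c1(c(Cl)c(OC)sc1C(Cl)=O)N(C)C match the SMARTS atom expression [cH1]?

Check the 14 heavy atoms by environment: 1× s (aromatic, H0) → no; 4× c (aromatic, H0) → no; 1× N (H0) → no; 3× C (H3) → no; 2× Cl (H0) → no; 1× C (H0) → no; 2× O (H0) → no.
No environment satisfies the query, so 0 matching atoms.

0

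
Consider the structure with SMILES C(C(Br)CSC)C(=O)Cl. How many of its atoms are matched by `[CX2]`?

0

The query [CX2] means: C with X2: aliphatic carbon with exactly 2 total connections.
Check the 9 heavy atoms by environment: 4× C (X4) → no; 1× C (X3) → no; 1× O (X1) → no; 1× Cl (X1) → no; 1× Br (X1) → no; 1× S (X2) → no.
No environment satisfies the query, so 0 matching atoms.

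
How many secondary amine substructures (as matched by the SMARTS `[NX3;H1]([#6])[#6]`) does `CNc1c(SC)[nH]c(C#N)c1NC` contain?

[NX3;H1]([#6])[#6] is the SMARTS for a secondary amine: a trivalent nitrogen with one H, bonded to two carbons.
The molecule carries 2 separate instances of an N-methylamino group (-NHCH3) meeting every constraint; each maps to a distinct set of atoms, giving 2 matches.

2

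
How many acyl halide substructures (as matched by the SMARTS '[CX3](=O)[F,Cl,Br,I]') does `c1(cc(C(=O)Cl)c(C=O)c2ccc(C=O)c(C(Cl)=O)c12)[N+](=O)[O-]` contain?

[CX3](=O)[F,Cl,Br,I] is the SMARTS for an acyl halide: a carbonyl carbon bonded to a halogen.
The molecule carries 2 separate instances of an acyl chloride (-C(=O)Cl) meeting every constraint; each maps to a distinct set of atoms, giving 2 matches.

2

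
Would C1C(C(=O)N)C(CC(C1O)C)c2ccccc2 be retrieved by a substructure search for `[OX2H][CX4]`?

Yes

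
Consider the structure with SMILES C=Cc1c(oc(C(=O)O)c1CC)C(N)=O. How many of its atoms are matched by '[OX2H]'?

1

The query [OX2H] means: aliphatic oxygen with two connections, one of which is H — an -OH oxygen.
Check the 15 heavy atoms by environment: 1× o (aromatic, H0, X2) → no; 4× c (aromatic, H0, X3) → no; 1× C (H2, X4) → no; 1× C (H3, X4) → no; 1× C (H1, X3) → no; 1× C (H2, X3) → no; 2× C (H0, X3) → no; 2× O (H0, X1) → no; 1× O (H1, X2) → match; 1× N (H2, X3) → no.
That gives 1 matching atom.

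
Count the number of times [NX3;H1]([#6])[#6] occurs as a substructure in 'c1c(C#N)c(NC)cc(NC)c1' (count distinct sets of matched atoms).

2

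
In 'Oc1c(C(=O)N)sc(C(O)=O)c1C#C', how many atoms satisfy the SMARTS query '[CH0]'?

3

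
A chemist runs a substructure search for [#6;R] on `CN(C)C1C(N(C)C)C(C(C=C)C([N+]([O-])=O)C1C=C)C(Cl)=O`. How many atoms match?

6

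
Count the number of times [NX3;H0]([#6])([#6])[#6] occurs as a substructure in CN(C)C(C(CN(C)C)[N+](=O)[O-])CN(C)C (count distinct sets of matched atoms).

3

[NX3;H0]([#6])([#6])[#6] is the SMARTS for a tertiary amine: a trivalent nitrogen with no H, bonded to three carbons.
The molecule carries 3 separate instances of a dimethylamino group (-N(CH3)2) meeting every constraint; each maps to a distinct set of atoms, giving 3 matches.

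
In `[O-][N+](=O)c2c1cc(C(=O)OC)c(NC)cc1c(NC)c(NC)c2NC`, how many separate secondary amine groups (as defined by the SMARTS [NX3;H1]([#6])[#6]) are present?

[NX3;H1]([#6])[#6] is the SMARTS for a secondary amine: a trivalent nitrogen with one H, bonded to two carbons.
The molecule carries 4 separate instances of an N-methylamino group (-NHCH3) meeting every constraint; each maps to a distinct set of atoms, giving 4 matches.

4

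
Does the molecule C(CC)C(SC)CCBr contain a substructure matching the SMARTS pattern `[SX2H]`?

No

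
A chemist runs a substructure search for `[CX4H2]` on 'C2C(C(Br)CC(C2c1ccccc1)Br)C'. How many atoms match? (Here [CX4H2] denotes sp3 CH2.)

2

The query [CX4H2] means: sp3 carbon (X4) with exactly two hydrogens.
Check the 15 heavy atoms by environment: 2× C (H2, X4) → match; 4× C (H1, X4) → no; 1× C (H3, X4) → no; 2× Br (H0, X1) → no; 1× c (aromatic, H0, X3) → no; 5× c (aromatic, H1, X3) → no.
That gives 2 matching atoms.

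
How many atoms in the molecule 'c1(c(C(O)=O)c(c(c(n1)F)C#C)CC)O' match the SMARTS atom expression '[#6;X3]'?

6

Check the 15 heavy atoms by environment: 1× n (aromatic, X2) → no; 5× c (aromatic, X3) → match; 2× O (X2) → no; 2× C (X4) → no; 1× F (X1) → no; 1× C (X3) → match; 1× O (X1) → no; 2× C (X2) → no.
Summing the matching environments: 5 + 1 = 6 matching atoms.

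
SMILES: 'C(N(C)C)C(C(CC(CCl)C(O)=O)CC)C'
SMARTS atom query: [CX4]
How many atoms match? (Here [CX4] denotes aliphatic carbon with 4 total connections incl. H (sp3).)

11

The query [CX4] means: C with X4: aliphatic carbon with exactly 4 total connections (bonds + H).
Check the 16 heavy atoms by environment: 11× C (X4) → match; 1× C (X3) → no; 1× O (X1) → no; 1× O (X2) → no; 1× N (X3) → no; 1× Cl (X1) → no.
That gives 11 matching atoms.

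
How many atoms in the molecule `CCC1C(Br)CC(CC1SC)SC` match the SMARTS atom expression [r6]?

The query [r6] means: r6 matches atoms in a six-membered ring.
Check the 13 heavy atoms by environment: 6× C (in 6-ring) → match; 1× Br (acyclic) → no; 2× S (acyclic) → no; 4× C (acyclic) → no.
That gives 6 matching atoms.

6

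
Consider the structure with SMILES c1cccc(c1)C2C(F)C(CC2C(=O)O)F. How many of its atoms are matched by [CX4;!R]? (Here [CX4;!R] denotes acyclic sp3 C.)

0

The query [CX4;!R] means: aliphatic carbon with four total connections, not in a ring.
Check the 16 heavy atoms by environment: 5× C (X4, in 5-ring) → no; 2× F (X1, acyclic) → no; 6× c (aromatic, X3, in 6-ring) → no; 1× C (X3, acyclic) → no; 1× O (X1, acyclic) → no; 1× O (X2, acyclic) → no.
No environment satisfies the query, so 0 matching atoms.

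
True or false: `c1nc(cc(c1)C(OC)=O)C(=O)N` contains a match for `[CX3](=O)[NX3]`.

True

The pattern [CX3](=O)[NX3] describes a carbonyl carbon bonded to a trivalent nitrogen — an amide.
The molecule carries a primary amide (-C(=O)NH2), whose atoms satisfy every constraint of the query, so the pattern matches.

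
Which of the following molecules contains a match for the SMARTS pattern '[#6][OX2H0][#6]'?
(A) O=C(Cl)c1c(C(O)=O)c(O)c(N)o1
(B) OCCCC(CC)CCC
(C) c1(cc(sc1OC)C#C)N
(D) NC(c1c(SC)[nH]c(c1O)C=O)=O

[#6][OX2H0][#6] describes an aliphatic oxygen bridging two carbons with no H on the oxygen (an ether).
(A) has a carboxylic acid group (-C(=O)OH) but the -OH oxygen has H1; the =O is OX1, not OX2.
(B) has a hydroxyl group (-OH) but the oxygen has H1, not H0 bridging two carbons.
(C) contains a methoxy ether (-OCH3), which satisfies every atom and bond constraint.
(D) has a hydroxyl group (-OH) but the oxygen has H1, not H0 bridging two carbons.
So the answer is (C).

C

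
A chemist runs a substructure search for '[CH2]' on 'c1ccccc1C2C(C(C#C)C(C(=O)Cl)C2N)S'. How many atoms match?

0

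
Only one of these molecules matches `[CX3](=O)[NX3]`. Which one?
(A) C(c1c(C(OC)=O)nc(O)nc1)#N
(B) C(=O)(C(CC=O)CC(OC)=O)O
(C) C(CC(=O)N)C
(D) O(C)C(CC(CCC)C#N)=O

[CX3](=O)[NX3] describes a carbonyl carbon bonded to a trivalent nitrogen (an amide).
(A) has a nitrile (-C#N) but the nitrile N is NX1 (triple-bonded), not NX3.
(B) has a methyl-ester group (-C(=O)OCH3) but the carbonyl is bonded to O, not to an NX3 nitrogen.
(C) contains a primary amide (-C(=O)NH2), which satisfies every atom and bond constraint.
(D) has a methyl-ester group (-C(=O)OCH3) but the carbonyl is bonded to O, not to an NX3 nitrogen.
So the answer is (C).

C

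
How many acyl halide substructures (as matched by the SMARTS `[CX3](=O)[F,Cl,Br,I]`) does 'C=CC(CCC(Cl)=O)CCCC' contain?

1

[CX3](=O)[F,Cl,Br,I] is the SMARTS for an acyl halide: a carbonyl carbon bonded to a halogen.
Exactly one fragment in the molecule meets all constraints, giving 1 match.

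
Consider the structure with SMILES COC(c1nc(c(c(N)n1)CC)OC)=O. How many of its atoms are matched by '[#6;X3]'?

5

The query [#6;X3] means: any carbon (aromatic or not) with three total connections.
Check the 15 heavy atoms by environment: 2× n (aromatic, X2) → no; 4× c (aromatic, X3) → match; 1× C (X3) → match; 1× O (X1) → no; 2× O (X2) → no; 4× C (X4) → no; 1× N (X3) → no.
Summing the matching environments: 4 + 1 = 5 matching atoms.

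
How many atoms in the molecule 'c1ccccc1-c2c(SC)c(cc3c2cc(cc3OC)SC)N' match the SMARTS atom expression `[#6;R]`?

The query [#6;R] means: carbon that is part of a ring.
Check the 23 heavy atoms by environment: 16× c (aromatic, in 6-ring) → match; 1× N (acyclic) → no; 1× O (acyclic) → no; 3× C (acyclic) → no; 2× S (acyclic) → no.
That gives 16 matching atoms.

16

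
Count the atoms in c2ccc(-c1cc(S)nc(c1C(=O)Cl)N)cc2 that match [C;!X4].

Check the 17 heavy atoms by environment: 1× n (aromatic, X2) → no; 11× c (aromatic, X3) → no; 1× N (X3) → no; 1× S (X2) → no; 1× C (X3) → match; 1× O (X1) → no; 1× Cl (X1) → no.
That gives 1 matching atom.

1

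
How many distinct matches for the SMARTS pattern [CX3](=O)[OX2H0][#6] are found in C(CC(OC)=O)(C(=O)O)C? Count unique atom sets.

1

[CX3](=O)[OX2H0][#6] is the SMARTS for an ester: a carbonyl carbon bonded to an oxygen that is itself bonded to carbon (no H on that O).
Exactly one fragment in the molecule meets all constraints, giving 1 match.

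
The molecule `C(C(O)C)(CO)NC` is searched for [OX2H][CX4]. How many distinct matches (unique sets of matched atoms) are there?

2

[OX2H][CX4] is the SMARTS for an aliphatic alcohol: a hydroxyl oxygen bound to an sp3 (X4) carbon.
The molecule carries 2 separate instances of a hydroxyl group (-OH) meeting every constraint; each maps to a distinct set of atoms, giving 2 matches.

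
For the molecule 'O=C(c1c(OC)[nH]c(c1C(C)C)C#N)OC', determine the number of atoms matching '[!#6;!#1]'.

Check the 16 heavy atoms by environment: 1× n (aromatic) → match; 4× c (aromatic) → no; 7× C → no; 1× N → match; 3× O → match.
Summing the matching environments: 1 + 1 + 3 = 5 matching atoms.

5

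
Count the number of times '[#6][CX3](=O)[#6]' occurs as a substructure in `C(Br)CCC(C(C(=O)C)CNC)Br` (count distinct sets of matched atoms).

1

[#6][CX3](=O)[#6] is the SMARTS for a ketone: a carbonyl carbon (no H) flanked by two carbons.
Exactly one fragment in the molecule meets all constraints, giving 1 match.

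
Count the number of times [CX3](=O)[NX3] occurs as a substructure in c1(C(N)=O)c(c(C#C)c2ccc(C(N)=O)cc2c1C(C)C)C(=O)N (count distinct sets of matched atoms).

[CX3](=O)[NX3] is the SMARTS for an amide: a carbonyl carbon bonded to a trivalent nitrogen.
The molecule carries 3 separate instances of a primary amide (-C(=O)NH2) meeting every constraint; each maps to a distinct set of atoms, giving 3 matches.

3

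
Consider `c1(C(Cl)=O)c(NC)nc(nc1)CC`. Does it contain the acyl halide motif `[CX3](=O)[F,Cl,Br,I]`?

The pattern [CX3](=O)[F,Cl,Br,I] describes a carbonyl carbon bonded to a halogen — an acyl halide.
The molecule carries an acyl chloride (-C(=O)Cl), whose atoms satisfy every constraint of the query, so the pattern matches.

Yes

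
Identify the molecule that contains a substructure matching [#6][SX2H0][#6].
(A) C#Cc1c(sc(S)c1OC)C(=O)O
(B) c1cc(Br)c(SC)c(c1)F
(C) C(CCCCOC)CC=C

B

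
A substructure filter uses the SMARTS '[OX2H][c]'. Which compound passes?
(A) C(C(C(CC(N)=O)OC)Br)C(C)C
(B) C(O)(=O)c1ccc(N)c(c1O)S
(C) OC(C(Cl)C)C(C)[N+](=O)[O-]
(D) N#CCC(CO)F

[OX2H][c] describes a hydroxyl oxygen attached to an aromatic carbon (a phenol).
(A) has a methoxy ether (-OCH3) but the oxygen has H0, not H1.
(B) contains a hydroxyl group (-OH), which satisfies every atom and bond constraint.
(C) has a hydroxyl group (-OH) but the -OH is on an aliphatic carbon, not an aromatic c.
(D) has a hydroxyl group (-OH) but the -OH is on an aliphatic carbon, not an aromatic c.
So the answer is (B).

B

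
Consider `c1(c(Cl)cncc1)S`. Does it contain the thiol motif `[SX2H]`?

Yes

The pattern [SX2H] describes an aliphatic sulfur with two connections, one being H — a thiol.
The molecule carries a thiol (-SH), whose atoms satisfy every constraint of the query, so the pattern matches.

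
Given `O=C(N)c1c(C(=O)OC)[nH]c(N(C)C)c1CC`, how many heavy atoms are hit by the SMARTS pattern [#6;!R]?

7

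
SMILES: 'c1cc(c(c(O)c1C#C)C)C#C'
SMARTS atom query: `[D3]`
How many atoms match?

The query [D3] means: atom with exactly three heavy-atom neighbours.
Check the 12 heavy atoms by environment: 4× c (aromatic, D3) → match; 2× c (aromatic, D2) → no; 2× C (D2) → no; 3× C (D1) → no; 1× O (D1) → no.
That gives 4 matching atoms.

4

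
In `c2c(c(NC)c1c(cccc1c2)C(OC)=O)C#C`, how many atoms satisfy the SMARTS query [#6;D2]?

6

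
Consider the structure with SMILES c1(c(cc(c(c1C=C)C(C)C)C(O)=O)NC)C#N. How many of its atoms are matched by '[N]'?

The query [N] means: uppercase N matches aliphatic (non-aromatic) nitrogen only.
Check the 18 heavy atoms by environment: 6× c (aromatic) → no; 8× C → no; 2× N → match; 2× O → no.
That gives 2 matching atoms.

2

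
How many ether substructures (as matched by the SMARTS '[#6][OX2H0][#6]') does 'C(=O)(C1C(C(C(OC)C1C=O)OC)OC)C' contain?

3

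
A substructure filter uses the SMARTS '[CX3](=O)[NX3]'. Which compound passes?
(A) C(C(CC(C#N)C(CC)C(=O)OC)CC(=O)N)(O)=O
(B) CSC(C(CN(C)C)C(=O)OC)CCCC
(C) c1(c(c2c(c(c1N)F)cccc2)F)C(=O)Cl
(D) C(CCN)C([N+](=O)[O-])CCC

A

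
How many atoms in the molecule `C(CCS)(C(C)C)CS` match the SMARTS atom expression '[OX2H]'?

0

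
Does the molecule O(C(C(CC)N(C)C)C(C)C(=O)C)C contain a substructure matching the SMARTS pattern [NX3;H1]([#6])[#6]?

The pattern [NX3;H1]([#6])[#6] describes a trivalent nitrogen with one H, bonded to two carbons — a secondary amine.
The closest candidate here is a dimethylamino group (-N(CH3)2), but the nitrogen has H0, not H1. No other fragment satisfies the full query, so there is no match.

No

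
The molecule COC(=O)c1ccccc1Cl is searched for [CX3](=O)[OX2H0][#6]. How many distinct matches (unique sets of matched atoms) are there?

1

[CX3](=O)[OX2H0][#6] is the SMARTS for an ester: a carbonyl carbon bonded to an oxygen that is itself bonded to carbon (no H on that O).
Exactly one fragment in the molecule meets all constraints, giving 1 match.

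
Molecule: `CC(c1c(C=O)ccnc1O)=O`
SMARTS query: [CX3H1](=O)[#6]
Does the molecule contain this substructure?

Yes

The pattern [CX3H1](=O)[#6] describes an sp2 carbon with one H, double-bonded to O and single-bonded to carbon — an aldehyde.
The molecule carries an aldehyde (-CHO), whose atoms satisfy every constraint of the query, so the pattern matches.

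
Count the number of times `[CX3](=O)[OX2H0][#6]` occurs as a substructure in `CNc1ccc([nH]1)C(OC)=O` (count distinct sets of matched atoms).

[CX3](=O)[OX2H0][#6] is the SMARTS for an ester: a carbonyl carbon bonded to an oxygen that is itself bonded to carbon (no H on that O).
Exactly one fragment in the molecule meets all constraints, giving 1 match.

1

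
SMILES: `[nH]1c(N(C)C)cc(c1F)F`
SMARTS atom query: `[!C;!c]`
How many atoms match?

The query [!C;!c] means: neither aliphatic nor aromatic carbon — same as [!#6].
Check the 10 heavy atoms by environment: 1× n (aromatic) → match; 4× c (aromatic) → no; 2× F → match; 1× N → match; 2× C → no.
Summing the matching environments: 1 + 2 + 1 = 4 matching atoms.

4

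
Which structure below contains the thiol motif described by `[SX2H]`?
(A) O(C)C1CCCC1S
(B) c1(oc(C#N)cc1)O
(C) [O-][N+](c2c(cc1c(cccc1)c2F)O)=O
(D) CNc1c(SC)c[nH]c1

A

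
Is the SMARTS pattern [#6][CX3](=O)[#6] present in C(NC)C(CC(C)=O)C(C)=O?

Yes

The pattern [#6][CX3](=O)[#6] describes a carbonyl carbon (no H) flanked by two carbons — a ketone.
The molecule carries an acetyl/ketone group (-C(=O)CH3), whose atoms satisfy every constraint of the query, so the pattern matches.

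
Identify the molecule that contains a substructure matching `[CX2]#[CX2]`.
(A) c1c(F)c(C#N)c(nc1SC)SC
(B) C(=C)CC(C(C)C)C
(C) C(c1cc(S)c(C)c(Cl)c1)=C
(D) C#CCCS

D

[CX2]#[CX2] describes a carbon-carbon triple bond (an alkyne).
(A) has a nitrile (-C#N) but the triple bond is C#N, not C#C.
(B) has a vinyl group (-CH=CH2) but the C=C is a double bond; both carbons are CX3, not CX2.
(C) has a vinyl group (-CH=CH2) but the C=C is a double bond; both carbons are CX3, not CX2.
(D) contains an ethynyl group (-C#CH), which satisfies every atom and bond constraint.
So the answer is (D).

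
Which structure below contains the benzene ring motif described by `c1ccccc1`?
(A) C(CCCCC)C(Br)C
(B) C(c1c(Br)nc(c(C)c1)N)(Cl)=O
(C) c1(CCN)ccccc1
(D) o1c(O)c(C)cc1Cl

c1ccccc1 describes six aromatic carbons in a ring (a benzene ring).
(A) has a methyl group (-CH3) but no six-membered all-carbon aromatic ring is present.
(B) has a methyl group (-CH3) but no six-membered all-carbon aromatic ring is present.
(C) contains a phenyl ring, which satisfies every atom and bond constraint.
(D) has a methyl group (-CH3) but no six-membered all-carbon aromatic ring is present.
So the answer is (C).

C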